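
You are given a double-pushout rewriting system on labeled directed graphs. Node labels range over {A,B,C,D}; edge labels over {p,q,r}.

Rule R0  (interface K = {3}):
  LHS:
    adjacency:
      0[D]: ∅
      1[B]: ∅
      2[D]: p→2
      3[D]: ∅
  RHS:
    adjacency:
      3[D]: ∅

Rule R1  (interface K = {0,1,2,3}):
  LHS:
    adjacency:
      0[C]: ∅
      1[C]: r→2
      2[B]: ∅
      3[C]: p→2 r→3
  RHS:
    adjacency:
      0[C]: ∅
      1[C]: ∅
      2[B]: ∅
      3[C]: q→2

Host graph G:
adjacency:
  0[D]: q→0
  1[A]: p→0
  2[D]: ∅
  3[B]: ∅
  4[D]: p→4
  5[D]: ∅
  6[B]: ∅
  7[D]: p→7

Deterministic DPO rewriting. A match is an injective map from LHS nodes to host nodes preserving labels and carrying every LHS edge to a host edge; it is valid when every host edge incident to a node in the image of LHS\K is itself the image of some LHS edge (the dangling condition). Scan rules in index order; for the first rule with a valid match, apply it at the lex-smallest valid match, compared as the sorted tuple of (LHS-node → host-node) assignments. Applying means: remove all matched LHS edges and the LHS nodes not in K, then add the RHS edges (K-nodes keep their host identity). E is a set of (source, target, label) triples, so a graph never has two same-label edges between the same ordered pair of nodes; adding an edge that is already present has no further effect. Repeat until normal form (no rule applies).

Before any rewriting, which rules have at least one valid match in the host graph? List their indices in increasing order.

Answer: [R0]

Steps:
R0: 24 valid matches — {0↦2, 1↦3, 2↦4, 3↦0}, {0↦2, 1↦3, 2↦4, 3↦5}, {0↦2, 1↦3, 2↦4, 3↦7} (+21 more)
R1: no valid match — LHS pattern not found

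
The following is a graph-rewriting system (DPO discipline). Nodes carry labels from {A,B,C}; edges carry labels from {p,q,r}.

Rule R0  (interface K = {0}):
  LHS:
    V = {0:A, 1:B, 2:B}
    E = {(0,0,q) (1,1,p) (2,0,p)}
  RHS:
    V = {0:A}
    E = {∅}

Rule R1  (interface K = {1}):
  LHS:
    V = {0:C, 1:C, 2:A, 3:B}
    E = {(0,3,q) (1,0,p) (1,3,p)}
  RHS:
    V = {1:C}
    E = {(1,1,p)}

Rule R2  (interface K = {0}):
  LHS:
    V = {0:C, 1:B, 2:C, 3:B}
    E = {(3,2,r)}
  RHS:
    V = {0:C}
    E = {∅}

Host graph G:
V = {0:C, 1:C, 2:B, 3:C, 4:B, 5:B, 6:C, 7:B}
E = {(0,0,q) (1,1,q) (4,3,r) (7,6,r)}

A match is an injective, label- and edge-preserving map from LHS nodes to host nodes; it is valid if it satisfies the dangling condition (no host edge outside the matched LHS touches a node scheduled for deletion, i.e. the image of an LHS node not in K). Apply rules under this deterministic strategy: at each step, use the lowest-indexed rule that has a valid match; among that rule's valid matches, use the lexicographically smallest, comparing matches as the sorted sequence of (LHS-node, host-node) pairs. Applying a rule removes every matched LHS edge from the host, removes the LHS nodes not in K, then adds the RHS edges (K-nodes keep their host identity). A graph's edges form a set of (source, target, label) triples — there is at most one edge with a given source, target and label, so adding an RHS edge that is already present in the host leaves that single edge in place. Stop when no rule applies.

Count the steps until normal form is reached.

Answer: 2

Derivation:
start.  V:8 E:4  edges: 0-q->0 1-q->1 4-r->3 7-r->6
1. fire R2 via {0↦0, 1↦2, 2↦3, 3↦4}  →  V:5 E:3  edges: 0-q->0 1-q->1 7-r->6
2. fire R2 via {0↦0, 1↦5, 2↦6, 3↦7}  →  V:2 E:2  edges: 0-q->0 1-q->1
normal form: no rule applies after step 2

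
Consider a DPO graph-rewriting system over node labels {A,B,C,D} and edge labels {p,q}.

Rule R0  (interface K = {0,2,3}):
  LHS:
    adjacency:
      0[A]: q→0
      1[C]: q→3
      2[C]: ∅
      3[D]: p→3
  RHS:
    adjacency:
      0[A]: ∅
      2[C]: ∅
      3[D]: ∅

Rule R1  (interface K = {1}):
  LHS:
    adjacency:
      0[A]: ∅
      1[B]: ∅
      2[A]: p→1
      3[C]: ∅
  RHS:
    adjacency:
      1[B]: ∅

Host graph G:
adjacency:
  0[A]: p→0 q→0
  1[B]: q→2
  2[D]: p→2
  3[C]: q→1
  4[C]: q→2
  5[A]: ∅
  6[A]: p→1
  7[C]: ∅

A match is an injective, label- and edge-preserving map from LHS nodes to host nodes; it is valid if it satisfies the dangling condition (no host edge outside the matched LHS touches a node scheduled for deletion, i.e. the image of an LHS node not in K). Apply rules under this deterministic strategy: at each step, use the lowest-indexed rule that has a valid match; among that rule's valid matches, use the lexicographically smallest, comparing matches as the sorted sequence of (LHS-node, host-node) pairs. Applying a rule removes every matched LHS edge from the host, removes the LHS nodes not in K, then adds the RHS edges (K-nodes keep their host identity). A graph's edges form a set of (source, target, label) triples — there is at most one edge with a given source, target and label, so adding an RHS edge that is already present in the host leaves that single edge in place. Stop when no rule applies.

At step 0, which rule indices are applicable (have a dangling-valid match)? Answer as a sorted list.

Answer: [R0,R1]

Steps:
R0: 2 valid matches — {0↦0, 1↦4, 2↦3, 3↦2}, {0↦0, 1↦4, 2↦7, 3↦2}
R1: 1 valid match — {0↦5, 1↦1, 2↦6, 3↦7}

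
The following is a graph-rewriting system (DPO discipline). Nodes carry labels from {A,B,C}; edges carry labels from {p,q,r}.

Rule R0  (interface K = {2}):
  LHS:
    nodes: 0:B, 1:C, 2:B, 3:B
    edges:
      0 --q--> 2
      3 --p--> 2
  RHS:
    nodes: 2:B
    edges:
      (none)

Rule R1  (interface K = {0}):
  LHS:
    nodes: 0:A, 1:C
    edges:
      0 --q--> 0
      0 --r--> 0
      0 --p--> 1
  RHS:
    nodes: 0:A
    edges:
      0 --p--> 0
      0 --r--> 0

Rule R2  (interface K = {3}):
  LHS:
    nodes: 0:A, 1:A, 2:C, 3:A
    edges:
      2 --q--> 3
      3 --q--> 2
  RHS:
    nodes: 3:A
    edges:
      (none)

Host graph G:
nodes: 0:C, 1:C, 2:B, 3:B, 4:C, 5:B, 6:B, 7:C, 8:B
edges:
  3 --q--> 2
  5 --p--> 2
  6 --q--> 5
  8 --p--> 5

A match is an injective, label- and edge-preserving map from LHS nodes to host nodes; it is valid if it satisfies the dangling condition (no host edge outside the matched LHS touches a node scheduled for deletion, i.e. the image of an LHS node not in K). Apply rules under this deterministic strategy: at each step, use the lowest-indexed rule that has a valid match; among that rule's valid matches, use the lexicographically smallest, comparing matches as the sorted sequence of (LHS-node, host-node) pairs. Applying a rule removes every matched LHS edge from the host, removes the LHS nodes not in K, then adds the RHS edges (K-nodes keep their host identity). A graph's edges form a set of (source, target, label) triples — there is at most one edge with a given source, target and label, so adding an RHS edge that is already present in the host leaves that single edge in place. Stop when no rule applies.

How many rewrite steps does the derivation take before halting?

start.  V:9 E:4  edges: 3-q->2 5-p->2 6-q->5 8-p->5
1. fire R0 via {0↦6, 1↦0, 2↦5, 3↦8}  →  V:6 E:2  edges: 3-q->2 5-p->2
2. fire R0 via {0↦3, 1↦1, 2↦2, 3↦5}  →  V:3 E:0  edges: ∅
normal form: no rule applies after step 2

Answer: 2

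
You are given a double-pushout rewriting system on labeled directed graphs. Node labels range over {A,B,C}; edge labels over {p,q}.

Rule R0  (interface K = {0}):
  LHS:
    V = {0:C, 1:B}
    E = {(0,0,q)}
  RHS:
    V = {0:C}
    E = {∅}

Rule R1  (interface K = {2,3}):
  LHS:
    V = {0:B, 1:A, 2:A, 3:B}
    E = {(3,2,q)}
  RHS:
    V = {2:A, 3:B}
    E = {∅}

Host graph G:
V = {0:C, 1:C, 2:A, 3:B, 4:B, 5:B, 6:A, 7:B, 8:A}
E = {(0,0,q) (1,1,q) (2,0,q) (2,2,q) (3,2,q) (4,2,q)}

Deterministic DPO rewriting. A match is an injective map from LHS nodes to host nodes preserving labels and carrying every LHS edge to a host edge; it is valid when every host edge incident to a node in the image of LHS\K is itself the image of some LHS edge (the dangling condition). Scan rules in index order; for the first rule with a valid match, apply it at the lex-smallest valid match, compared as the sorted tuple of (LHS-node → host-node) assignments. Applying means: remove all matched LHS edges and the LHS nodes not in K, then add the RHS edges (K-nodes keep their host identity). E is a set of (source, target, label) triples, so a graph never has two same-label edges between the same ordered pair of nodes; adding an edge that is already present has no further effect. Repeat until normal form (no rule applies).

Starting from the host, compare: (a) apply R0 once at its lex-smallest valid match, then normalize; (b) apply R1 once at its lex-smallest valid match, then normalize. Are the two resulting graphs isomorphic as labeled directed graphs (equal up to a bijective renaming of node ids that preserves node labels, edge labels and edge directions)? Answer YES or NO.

branch R0-first: apply at {0↦0, 1↦5} → |E|=5, then 1 more step(s) → NF |V|=7 |E|=4 V={0:C, 1:C, 2:A, 3:B, 4:B, 6:A, 8:A} E=2-q->0 2-q->2 3-q->2 4-q->2
branch R1-first: apply at {0↦5, 1↦6, 2↦2, 3↦3} → |E|=5, then 2 more step(s) → NF |V|=5 |E|=3 V={0:C, 1:C, 2:A, 4:B, 8:A} E=2-q->0 2-q->2 4-q->2
graphs not isomorphic

Answer: NO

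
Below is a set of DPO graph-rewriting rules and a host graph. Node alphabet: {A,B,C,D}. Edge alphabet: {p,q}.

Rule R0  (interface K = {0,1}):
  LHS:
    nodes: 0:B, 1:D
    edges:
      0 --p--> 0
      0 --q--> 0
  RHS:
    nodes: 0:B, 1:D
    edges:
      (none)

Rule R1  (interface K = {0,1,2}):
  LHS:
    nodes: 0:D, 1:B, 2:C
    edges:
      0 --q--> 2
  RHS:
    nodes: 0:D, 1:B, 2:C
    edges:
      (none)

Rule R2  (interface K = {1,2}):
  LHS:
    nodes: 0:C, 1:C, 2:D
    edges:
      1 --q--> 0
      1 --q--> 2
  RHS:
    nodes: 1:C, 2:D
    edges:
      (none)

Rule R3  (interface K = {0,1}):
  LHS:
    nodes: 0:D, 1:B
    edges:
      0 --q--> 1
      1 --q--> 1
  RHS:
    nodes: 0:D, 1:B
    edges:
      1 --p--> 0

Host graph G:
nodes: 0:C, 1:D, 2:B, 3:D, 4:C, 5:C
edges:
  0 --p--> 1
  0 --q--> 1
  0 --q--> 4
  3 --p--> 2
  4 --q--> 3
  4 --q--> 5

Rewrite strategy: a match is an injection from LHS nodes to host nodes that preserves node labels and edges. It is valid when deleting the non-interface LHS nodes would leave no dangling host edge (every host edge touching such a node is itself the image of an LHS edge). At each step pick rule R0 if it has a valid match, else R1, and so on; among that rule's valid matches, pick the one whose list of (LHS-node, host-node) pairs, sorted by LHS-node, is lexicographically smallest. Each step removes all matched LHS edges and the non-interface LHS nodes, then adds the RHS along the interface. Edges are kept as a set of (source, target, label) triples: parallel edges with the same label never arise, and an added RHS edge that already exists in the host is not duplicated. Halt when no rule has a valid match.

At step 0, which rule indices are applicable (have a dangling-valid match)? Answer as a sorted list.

Answer: [R2]

Rewrite trace:
R0: no valid match — LHS pattern not found
R1: no valid match — LHS pattern not found
R2: 1 valid match — {0↦5, 1↦4, 2↦3}
R3: no valid match — LHS pattern not found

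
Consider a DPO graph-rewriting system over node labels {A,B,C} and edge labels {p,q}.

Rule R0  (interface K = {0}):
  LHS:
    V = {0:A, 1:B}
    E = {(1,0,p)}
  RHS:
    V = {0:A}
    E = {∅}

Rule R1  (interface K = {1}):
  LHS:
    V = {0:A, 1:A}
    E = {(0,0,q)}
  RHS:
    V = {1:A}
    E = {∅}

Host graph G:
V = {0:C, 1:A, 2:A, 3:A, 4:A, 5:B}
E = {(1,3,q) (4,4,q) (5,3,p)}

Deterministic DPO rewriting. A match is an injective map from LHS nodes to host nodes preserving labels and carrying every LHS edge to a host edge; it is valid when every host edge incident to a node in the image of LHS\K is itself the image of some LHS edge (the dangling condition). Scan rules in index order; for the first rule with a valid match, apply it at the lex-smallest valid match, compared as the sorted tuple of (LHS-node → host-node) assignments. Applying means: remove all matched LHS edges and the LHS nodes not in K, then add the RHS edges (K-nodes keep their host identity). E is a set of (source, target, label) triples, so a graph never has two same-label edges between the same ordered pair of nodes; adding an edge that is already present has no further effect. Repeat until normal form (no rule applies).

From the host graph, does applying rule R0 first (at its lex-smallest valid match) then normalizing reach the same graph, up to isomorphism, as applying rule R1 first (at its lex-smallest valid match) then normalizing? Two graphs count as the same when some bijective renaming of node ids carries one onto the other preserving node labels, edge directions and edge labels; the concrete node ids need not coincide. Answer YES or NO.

Answer: YES

Steps:
branch R0-first: apply at {0↦3, 1↦5} → |E|=2, then 1 more step(s) → NF |V|=4 |E|=1 V={0:C, 1:A, 2:A, 3:A} E=1-q->3
branch R1-first: apply at {0↦4, 1↦1} → |E|=2, then 1 more step(s) → NF |V|=4 |E|=1 V={0:C, 1:A, 2:A, 3:A} E=1-q->3
graphs isomorphic (equal up to label-preserving node renaming)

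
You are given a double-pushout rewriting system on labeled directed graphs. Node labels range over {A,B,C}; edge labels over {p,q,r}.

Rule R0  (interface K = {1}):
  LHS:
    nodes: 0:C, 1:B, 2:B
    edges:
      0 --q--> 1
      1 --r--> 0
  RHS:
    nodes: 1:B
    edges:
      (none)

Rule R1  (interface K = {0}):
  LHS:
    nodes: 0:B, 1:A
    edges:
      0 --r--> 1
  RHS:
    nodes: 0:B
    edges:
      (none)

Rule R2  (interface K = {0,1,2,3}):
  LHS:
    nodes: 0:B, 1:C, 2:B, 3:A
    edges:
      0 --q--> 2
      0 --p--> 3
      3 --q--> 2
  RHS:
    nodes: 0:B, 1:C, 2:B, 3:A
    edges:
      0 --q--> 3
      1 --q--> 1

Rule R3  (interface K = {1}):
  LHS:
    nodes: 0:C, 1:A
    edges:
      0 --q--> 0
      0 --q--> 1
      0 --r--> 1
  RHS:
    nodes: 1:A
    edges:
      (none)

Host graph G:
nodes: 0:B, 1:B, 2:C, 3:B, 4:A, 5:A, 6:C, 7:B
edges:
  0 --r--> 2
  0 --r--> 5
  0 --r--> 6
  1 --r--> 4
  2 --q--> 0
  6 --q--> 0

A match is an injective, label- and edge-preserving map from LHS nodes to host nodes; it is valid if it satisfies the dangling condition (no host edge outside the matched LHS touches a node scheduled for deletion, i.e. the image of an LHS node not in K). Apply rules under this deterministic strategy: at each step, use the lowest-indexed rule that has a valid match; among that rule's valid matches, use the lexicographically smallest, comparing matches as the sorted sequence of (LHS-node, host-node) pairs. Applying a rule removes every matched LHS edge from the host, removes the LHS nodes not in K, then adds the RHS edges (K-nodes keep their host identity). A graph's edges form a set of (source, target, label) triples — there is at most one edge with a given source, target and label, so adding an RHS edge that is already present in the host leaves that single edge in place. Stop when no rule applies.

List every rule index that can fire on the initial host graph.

Answer: [R0,R1]

Derivation:
R0: 4 valid matches — {0↦2, 1↦0, 2↦3}, {0↦2, 1↦0, 2↦7}, {0↦6, 1↦0, 2↦3} (+1 more)
R1: 2 valid matches — {0↦0, 1↦5}, {0↦1, 1↦4}
R2: no valid match — LHS pattern not found
R3: no valid match — LHS pattern not found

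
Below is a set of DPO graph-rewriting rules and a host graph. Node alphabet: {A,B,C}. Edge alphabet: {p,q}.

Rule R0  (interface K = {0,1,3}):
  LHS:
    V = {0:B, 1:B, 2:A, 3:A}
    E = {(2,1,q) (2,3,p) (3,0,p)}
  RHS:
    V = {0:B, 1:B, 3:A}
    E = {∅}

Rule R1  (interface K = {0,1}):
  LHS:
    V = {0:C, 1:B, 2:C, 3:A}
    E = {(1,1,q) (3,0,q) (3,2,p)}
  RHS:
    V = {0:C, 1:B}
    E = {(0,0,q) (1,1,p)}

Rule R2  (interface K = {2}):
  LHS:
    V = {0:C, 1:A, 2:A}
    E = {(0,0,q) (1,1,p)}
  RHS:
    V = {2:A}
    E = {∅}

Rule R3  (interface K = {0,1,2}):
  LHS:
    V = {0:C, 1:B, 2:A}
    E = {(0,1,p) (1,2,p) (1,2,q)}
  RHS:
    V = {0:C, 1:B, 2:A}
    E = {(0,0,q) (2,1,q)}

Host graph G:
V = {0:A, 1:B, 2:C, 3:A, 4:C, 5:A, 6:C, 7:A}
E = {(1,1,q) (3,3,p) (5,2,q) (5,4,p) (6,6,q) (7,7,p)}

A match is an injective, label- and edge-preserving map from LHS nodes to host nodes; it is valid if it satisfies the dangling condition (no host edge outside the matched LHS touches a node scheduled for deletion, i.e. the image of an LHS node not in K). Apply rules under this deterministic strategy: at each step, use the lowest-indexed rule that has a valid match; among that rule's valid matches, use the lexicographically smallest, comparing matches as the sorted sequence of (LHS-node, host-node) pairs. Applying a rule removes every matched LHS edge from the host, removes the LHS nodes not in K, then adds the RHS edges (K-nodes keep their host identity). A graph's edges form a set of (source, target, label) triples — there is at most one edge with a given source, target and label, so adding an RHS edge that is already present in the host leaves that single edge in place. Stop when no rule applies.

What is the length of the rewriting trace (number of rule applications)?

Answer: 3

Rewrite trace:
initial: |V|=8 |E|=6  E = 1-q->1 3-p->3 5-q->2 5-p->4 6-q->6 7-p->7
step 1: apply R1 at {0↦2, 1↦1, 2↦4, 3↦5}  → |V|=6 |E|=5  E = 1-p->1 2-q->2 3-p->3 6-q->6 7-p->7
step 2: apply R2 at {0↦2, 1↦3, 2↦0}  → |V|=4 |E|=3  E = 1-p->1 6-q->6 7-p->7
step 3: apply R2 at {0↦6, 1↦7, 2↦0}  → |V|=2 |E|=1  E = 1-p->1
final graph: no rule applies after step 3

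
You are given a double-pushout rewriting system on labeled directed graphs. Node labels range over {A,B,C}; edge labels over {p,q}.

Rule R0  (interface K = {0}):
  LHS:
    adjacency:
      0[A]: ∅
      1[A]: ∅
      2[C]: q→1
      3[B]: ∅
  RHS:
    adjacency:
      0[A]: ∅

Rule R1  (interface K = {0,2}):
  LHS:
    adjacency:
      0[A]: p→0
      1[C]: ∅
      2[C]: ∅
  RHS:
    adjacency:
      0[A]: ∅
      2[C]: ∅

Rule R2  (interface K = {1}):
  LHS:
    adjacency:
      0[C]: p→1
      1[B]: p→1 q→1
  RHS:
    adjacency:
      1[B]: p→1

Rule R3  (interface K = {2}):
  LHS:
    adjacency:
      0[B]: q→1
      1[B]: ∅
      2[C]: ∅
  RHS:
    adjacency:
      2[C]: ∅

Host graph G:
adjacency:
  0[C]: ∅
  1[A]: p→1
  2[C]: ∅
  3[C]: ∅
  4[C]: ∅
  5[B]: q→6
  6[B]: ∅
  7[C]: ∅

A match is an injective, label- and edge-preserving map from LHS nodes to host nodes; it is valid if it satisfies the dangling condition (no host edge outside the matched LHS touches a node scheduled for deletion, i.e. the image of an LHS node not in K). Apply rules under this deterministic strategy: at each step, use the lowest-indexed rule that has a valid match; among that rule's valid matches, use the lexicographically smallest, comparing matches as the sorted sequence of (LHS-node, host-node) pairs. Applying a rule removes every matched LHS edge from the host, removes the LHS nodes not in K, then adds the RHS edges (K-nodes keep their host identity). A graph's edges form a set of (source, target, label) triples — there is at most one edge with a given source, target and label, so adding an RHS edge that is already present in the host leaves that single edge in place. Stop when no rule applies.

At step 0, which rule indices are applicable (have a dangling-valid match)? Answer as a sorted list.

R0: no valid match — LHS pattern not found
R1: 20 valid matches — {0↦1, 1↦0, 2↦2}, {0↦1, 1↦0, 2↦3}, {0↦1, 1↦0, 2↦4} (+17 more)
R2: no valid match — LHS pattern not found
R3: 5 valid matches — {0↦5, 1↦6, 2↦0}, {0↦5, 1↦6, 2↦2}, {0↦5, 1↦6, 2↦3} (+2 more)

Answer: [R1,R3]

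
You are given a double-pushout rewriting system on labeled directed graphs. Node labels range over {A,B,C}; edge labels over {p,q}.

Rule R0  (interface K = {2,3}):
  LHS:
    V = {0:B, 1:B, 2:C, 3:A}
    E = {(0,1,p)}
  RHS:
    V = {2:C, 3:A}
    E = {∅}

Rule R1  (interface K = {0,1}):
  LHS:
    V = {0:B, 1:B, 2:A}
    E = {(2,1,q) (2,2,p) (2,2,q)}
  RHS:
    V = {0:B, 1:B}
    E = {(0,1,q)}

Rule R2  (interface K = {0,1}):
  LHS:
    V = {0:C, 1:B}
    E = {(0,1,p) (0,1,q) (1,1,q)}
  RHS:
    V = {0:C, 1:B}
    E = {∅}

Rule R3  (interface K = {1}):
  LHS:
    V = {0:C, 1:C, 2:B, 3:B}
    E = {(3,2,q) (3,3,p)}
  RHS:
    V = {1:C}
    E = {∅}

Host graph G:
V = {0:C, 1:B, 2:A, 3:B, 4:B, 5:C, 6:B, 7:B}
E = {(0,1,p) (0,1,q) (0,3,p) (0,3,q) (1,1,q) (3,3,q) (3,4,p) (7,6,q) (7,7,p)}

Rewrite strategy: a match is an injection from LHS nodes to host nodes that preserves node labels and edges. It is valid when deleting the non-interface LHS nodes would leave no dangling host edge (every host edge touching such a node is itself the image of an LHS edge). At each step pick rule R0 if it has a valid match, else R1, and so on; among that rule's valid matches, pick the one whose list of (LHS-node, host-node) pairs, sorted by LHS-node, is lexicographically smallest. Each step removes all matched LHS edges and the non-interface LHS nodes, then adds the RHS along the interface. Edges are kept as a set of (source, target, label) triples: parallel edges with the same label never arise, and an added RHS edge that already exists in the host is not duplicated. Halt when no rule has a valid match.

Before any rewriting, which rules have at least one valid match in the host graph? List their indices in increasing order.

Answer: [R2,R3]

Rewrite trace:
R0: no valid match — 2 raw matches, all fail dangling condition
R1: no valid match — LHS pattern not found
R2: 2 valid matches — {0↦0, 1↦1}, {0↦0, 1↦3}
R3: 1 valid match — {0↦5, 1↦0, 2↦6, 3↦7}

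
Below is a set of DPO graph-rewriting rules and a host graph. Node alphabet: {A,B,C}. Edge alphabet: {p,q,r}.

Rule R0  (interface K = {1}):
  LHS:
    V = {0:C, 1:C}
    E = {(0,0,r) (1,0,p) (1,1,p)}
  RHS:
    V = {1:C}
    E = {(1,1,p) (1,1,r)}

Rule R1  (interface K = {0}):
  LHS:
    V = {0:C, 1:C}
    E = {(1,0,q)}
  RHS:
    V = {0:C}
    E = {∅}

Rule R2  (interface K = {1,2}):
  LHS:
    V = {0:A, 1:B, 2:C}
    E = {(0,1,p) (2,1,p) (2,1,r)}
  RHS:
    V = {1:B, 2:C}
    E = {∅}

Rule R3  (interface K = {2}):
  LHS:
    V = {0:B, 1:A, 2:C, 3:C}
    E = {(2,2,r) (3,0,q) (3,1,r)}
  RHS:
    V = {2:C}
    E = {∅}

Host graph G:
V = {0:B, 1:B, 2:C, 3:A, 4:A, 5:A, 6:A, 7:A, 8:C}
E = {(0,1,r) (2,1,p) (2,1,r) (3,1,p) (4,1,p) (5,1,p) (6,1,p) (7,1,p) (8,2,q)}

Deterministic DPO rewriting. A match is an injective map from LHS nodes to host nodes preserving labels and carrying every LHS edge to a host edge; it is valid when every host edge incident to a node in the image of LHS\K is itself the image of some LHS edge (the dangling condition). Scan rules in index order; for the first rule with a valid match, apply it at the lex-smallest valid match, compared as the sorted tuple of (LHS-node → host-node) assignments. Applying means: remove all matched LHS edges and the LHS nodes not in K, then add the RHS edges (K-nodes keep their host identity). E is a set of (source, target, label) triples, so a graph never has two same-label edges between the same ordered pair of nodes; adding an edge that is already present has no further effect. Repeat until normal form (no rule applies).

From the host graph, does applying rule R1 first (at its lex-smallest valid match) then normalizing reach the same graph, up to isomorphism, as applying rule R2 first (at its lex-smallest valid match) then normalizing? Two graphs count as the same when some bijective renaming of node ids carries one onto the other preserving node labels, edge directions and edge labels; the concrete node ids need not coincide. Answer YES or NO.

Answer: YES

Rewrite trace:
branch R1-first: apply at {0↦2, 1↦8} → |E|=8, then 1 more step(s) → NF |V|=7 |E|=5 V={0:B, 1:B, 2:C, 4:A, 5:A, 6:A, 7:A} E=0-r->1 4-p->1 5-p->1 6-p->1 7-p->1
branch R2-first: apply at {0↦3, 1↦1, 2↦2} → |E|=6, then 1 more step(s) → NF |V|=7 |E|=5 V={0:B, 1:B, 2:C, 4:A, 5:A, 6:A, 7:A} E=0-r->1 4-p->1 5-p->1 6-p->1 7-p->1
graphs isomorphic (equal up to label-preserving node renaming)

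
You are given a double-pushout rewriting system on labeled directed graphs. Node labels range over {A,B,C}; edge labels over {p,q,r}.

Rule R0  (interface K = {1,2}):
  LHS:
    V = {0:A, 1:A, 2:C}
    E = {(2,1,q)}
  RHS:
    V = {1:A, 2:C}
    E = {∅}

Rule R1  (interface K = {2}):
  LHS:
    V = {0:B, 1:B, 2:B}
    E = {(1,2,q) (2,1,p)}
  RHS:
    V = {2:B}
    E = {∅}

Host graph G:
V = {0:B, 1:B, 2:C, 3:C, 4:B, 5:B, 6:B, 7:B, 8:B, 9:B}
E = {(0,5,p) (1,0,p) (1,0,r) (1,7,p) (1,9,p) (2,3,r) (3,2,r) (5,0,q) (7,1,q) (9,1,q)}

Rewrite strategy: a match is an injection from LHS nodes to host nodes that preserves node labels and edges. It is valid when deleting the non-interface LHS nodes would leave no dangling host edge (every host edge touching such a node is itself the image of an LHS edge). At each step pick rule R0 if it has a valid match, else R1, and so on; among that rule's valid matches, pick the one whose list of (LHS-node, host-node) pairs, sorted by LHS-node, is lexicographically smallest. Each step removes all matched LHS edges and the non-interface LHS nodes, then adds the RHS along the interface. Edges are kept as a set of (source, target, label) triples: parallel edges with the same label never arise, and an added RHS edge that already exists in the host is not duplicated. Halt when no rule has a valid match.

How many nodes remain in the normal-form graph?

Answer: 4

Rewrite trace:
[0] host  ⇒  10 nodes, 10 edges  {0-p->5 1-p->0 1-r->0 1-p->7 1-p->9 2-r->3 3-r->2 5-q->0 7-q->1 9-q->1}
[1] R1 @ {0↦4, 1↦5, 2↦0}  ⇒  8 nodes, 8 edges  {1-p->0 1-r->0 1-p->7 1-p->9 2-r->3 3-r->2 7-q->1 9-q->1}
[2] R1 @ {0↦6, 1↦7, 2↦1}  ⇒  6 nodes, 6 edges  {1-p->0 1-r->0 1-p->9 2-r->3 3-r->2 9-q->1}
[3] R1 @ {0↦8, 1↦9, 2↦1}  ⇒  4 nodes, 4 edges  {1-p->0 1-r->0 2-r->3 3-r->2}
halt: no rule applies after step 3
NF nodes: {0:B, 1:B, 2:C, 3:C}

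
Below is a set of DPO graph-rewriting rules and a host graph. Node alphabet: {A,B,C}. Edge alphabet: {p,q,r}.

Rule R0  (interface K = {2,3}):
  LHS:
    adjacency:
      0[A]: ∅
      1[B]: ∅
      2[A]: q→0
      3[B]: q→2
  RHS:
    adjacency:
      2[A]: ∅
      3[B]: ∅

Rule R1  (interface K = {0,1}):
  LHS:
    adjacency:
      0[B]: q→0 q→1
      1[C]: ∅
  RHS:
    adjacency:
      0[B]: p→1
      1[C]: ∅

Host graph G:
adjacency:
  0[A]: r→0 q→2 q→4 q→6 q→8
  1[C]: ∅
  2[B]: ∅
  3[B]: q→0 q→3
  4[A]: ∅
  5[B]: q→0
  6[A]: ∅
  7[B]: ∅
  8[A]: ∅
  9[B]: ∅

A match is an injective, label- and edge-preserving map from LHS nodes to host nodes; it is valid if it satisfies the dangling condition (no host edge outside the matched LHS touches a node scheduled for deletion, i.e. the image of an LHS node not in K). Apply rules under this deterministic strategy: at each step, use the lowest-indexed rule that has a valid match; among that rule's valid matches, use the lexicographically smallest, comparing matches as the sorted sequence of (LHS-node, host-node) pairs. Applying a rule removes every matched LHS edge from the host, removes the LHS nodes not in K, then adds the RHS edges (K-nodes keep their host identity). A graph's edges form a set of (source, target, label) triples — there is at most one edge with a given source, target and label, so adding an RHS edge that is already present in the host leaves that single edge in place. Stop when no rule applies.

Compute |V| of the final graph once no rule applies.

initial: |V|=10 |E|=8  E = 0-r->0 0-q->2 0-q->4 0-q->6 0-q->8 3-q->0 3-q->3 5-q->0
step 1: apply R0 at {0↦4, 1↦7, 2↦0, 3↦3}  → |V|=8 |E|=6  E = 0-r->0 0-q->2 0-q->6 0-q->8 3-q->3 5-q->0
step 2: apply R0 at {0↦6, 1↦9, 2↦0, 3↦5}  → |V|=6 |E|=4  E = 0-r->0 0-q->2 0-q->8 3-q->3
halt: no rule applies after step 2
NF nodes: {0:A, 1:C, 2:B, 3:B, 5:B, 8:A}

Answer: 6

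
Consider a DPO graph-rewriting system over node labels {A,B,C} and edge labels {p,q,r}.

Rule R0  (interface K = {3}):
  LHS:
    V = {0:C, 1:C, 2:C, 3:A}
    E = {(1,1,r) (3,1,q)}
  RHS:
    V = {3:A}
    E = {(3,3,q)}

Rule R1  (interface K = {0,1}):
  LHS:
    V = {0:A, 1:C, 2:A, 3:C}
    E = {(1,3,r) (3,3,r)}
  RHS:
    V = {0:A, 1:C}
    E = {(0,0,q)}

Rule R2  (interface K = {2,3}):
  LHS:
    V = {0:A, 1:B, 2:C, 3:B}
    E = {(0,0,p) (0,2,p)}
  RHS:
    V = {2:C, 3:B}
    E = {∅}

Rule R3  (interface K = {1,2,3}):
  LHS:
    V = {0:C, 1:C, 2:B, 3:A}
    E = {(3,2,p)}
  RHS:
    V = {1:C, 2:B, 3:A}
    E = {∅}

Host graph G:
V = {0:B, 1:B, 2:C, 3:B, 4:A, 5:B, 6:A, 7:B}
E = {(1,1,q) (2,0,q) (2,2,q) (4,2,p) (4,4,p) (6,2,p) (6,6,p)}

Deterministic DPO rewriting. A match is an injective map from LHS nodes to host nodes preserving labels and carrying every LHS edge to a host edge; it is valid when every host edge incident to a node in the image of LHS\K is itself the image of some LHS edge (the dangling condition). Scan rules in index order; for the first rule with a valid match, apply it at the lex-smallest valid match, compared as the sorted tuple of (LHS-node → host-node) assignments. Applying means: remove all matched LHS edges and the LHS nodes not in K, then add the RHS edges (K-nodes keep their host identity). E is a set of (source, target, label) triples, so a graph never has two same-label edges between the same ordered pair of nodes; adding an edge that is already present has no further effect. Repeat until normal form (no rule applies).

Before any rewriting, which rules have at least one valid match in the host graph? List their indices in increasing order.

R0: no valid match — LHS pattern not found
R1: no valid match — LHS pattern not found
R2: 24 valid matches — {0↦4, 1↦3, 2↦2, 3↦0}, {0↦4, 1↦3, 2↦2, 3↦1}, {0↦4, 1↦3, 2↦2, 3↦5} (+21 more)
R3: no valid match — LHS pattern not found

Answer: [R2]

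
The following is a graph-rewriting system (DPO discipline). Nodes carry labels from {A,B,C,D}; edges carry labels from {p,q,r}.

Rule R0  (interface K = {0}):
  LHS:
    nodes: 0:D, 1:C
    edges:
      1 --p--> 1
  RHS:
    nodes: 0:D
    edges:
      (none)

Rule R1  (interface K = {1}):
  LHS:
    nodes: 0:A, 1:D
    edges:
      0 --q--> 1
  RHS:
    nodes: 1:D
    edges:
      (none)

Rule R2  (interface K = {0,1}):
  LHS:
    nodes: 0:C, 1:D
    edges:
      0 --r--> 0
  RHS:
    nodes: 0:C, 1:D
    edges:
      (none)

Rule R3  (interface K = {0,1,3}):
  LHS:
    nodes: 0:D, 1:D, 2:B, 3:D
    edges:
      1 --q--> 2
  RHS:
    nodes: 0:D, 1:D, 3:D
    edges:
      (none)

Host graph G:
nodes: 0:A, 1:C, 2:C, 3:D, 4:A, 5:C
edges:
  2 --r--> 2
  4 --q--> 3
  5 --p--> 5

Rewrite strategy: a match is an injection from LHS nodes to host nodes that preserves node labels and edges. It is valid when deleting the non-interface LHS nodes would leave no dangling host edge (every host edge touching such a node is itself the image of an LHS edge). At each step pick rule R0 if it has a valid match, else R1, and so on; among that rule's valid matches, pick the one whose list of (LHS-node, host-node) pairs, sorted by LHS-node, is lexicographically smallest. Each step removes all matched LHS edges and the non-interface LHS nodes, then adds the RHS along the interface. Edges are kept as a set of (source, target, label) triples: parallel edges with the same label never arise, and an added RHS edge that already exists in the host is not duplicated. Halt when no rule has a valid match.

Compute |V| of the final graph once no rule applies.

initial: |V|=6 |E|=3  E = 2-r->2 4-q->3 5-p->5
step 1: apply R0 at {0↦3, 1↦5}  → |V|=5 |E|=2  E = 2-r->2 4-q->3
step 2: apply R1 at {0↦4, 1↦3}  → |V|=4 |E|=1  E = 2-r->2
step 3: apply R2 at {0↦2, 1↦3}  → |V|=4 |E|=0  E = ∅
normal form: no rule applies after step 3
NF nodes: {0:A, 1:C, 2:C, 3:D}

Answer: 4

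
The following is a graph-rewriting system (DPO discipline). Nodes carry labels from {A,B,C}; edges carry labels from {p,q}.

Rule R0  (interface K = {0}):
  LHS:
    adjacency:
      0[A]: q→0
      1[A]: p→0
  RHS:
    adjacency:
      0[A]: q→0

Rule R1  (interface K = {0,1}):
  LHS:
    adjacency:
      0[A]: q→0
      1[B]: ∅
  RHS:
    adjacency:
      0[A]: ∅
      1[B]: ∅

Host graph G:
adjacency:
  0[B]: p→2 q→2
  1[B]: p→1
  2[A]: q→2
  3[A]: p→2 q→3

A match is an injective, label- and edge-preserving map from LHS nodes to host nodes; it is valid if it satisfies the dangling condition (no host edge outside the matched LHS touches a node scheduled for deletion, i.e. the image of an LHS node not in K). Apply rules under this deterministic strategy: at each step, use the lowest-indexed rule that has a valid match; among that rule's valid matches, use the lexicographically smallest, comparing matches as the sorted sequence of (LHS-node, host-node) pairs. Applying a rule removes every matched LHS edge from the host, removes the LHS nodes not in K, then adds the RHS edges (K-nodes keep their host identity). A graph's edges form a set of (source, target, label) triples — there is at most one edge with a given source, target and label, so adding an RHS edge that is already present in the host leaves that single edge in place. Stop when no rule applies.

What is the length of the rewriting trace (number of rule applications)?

Answer: 2

Derivation:
start.  V:4 E:6  edges: 0-p->2 0-q->2 1-p->1 2-q->2 3-p->2 3-q->3
1. fire R1 via {0↦2, 1↦0}  →  V:4 E:5  edges: 0-p->2 0-q->2 1-p->1 3-p->2 3-q->3
2. fire R1 via {0↦3, 1↦0}  →  V:4 E:4  edges: 0-p->2 0-q->2 1-p->1 3-p->2
halt: no rule applies after step 2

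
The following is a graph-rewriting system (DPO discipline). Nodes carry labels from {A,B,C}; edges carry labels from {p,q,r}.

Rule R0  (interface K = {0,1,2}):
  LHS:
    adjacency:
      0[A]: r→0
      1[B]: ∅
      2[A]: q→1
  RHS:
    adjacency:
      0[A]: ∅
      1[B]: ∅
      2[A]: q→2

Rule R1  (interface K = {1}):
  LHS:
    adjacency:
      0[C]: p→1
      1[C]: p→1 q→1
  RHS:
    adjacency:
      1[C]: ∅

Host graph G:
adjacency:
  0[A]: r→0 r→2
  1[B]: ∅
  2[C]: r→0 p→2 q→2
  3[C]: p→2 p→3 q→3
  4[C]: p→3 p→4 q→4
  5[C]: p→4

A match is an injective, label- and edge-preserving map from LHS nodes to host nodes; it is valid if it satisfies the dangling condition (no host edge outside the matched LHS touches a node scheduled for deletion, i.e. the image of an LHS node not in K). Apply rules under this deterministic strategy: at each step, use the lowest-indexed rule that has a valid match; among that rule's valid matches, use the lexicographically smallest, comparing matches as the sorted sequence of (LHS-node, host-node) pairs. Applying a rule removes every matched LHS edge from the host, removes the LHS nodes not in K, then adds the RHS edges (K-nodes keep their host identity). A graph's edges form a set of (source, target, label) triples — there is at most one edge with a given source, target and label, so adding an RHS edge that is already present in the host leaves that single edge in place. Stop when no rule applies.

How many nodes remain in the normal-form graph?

start.  V:6 E:12  edges: 0-r->0 0-r->2 2-r->0 2-p->2 2-q->2 3-p->2 3-p->3 3-q->3 4-p->3 4-p->4 4-q->4 5-p->4
1. fire R1 via {0↦5, 1↦4}  →  V:5 E:9  edges: 0-r->0 0-r->2 2-r->0 2-p->2 2-q->2 3-p->2 3-p->3 3-q->3 4-p->3
2. fire R1 via {0↦4, 1↦3}  →  V:4 E:6  edges: 0-r->0 0-r->2 2-r->0 2-p->2 2-q->2 3-p->2
3. fire R1 via {0↦3, 1↦2}  →  V:3 E:3  edges: 0-r->0 0-r->2 2-r->0
normal form: no rule applies after step 3
NF nodes: {0:A, 1:B, 2:C}

Answer: 3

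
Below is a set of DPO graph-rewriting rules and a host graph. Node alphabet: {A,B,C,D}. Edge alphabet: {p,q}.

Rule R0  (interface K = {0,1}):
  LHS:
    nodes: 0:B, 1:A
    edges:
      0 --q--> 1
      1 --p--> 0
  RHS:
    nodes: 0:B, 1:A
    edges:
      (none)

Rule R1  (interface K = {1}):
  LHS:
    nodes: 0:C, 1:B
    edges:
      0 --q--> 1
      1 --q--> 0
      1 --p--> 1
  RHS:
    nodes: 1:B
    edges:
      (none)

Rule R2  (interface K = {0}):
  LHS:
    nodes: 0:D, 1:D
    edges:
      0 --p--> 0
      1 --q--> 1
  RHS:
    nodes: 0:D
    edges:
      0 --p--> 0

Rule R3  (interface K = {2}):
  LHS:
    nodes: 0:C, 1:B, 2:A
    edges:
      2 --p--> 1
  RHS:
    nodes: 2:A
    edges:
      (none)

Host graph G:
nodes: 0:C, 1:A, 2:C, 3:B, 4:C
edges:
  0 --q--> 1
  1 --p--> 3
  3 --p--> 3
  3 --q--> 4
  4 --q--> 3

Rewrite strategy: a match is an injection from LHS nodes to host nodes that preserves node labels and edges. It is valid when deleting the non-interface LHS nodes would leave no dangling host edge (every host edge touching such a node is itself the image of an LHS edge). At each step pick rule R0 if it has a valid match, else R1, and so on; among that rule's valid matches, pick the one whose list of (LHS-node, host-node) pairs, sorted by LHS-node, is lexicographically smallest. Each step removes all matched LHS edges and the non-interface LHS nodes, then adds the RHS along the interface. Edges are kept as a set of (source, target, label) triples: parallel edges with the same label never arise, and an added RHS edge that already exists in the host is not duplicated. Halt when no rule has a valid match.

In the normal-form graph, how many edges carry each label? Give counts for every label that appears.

Answer: q:1

Rewrite trace:
start.  V:5 E:5  edges: 0-q->1 1-p->3 3-p->3 3-q->4 4-q->3
1. fire R1 via {0↦4, 1↦3}  →  V:4 E:2  edges: 0-q->1 1-p->3
2. fire R3 via {0↦2, 1↦3, 2↦1}  →  V:2 E:1  edges: 0-q->1
normal form: no rule applies after step 2
NF edges: [(0, 1, 'q')]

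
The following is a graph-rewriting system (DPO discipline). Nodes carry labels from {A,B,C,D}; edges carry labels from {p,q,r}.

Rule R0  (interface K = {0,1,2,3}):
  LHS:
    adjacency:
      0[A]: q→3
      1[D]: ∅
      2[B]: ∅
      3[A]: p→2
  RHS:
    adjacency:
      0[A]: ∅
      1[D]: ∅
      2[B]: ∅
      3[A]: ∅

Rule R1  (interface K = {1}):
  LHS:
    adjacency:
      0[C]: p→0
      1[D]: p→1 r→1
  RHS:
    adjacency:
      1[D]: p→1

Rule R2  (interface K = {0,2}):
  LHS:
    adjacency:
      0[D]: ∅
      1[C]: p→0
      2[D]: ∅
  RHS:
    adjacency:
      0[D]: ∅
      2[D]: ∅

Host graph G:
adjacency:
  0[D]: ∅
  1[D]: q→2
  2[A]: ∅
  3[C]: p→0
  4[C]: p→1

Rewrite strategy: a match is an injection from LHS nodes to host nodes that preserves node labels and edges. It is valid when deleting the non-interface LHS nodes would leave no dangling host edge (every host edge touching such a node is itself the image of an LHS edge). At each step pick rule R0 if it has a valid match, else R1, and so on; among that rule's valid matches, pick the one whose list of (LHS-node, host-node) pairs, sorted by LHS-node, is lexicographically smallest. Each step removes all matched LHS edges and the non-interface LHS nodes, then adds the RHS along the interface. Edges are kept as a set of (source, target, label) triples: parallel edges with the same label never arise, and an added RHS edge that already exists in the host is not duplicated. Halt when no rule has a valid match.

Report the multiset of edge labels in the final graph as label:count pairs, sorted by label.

initial: |V|=5 |E|=3  E = 1-q->2 3-p->0 4-p->1
step 1: apply R2 at {0↦0, 1↦3, 2↦1}  → |V|=4 |E|=2  E = 1-q->2 4-p->1
step 2: apply R2 at {0↦1, 1↦4, 2↦0}  → |V|=3 |E|=1  E = 1-q->2
normal form: no rule applies after step 2
NF edges: [(1, 2, 'q')]

Answer: q:1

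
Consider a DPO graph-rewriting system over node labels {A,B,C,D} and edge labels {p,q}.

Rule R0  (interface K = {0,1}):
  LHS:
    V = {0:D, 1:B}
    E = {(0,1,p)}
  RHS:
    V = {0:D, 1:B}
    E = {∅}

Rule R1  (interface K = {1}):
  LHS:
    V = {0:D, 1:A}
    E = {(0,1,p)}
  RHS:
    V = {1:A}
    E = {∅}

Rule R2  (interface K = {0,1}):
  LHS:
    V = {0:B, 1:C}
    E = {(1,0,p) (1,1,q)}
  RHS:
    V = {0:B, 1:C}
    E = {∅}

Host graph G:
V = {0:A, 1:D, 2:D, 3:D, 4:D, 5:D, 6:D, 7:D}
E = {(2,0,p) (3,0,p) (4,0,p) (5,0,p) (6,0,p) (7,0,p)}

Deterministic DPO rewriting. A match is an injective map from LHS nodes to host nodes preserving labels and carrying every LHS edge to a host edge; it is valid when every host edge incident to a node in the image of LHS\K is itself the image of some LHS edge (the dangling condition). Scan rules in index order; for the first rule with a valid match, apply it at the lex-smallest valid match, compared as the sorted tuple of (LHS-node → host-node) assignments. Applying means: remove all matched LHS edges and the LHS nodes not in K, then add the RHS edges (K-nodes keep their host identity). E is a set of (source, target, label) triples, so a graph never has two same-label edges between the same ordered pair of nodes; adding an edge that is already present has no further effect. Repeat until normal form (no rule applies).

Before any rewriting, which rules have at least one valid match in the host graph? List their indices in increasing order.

R0: no valid match — LHS pattern not found
R1: 6 valid matches — {0↦2, 1↦0}, {0↦3, 1↦0}, {0↦4, 1↦0} (+3 more)
R2: no valid match — LHS pattern not found

Answer: [R1]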